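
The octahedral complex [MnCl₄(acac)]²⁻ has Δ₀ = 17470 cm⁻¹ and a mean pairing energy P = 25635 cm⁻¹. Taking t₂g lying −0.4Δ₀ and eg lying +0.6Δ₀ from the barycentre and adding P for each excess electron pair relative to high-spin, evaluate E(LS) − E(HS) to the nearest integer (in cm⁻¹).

8165

Ligand charges: 4×(-1) from Cl⁻ and 1×(-1) from acac⁻ sum to -5; with overall charge -2, Mn is +3.
Mn is in group 7, so Mn³⁺ is d⁴ (7 − 3 = 4).
High-spin d⁴ fills as t₂g³ eg¹ with CFSE 3(−0.4) + 1(+0.6) = -0.6Δ₀ = -10482 cm⁻¹.
For low-spin the configuration is t₂g⁴ eg⁰: orbital energy -1.6 × 17470 = -27952 cm⁻¹, and 1 additional pair relative to high-spin adds 25635 cm⁻¹, giving -2317 cm⁻¹.
The difference is -2317 − (-10482) = 8165 cm⁻¹, so high-spin lies lower.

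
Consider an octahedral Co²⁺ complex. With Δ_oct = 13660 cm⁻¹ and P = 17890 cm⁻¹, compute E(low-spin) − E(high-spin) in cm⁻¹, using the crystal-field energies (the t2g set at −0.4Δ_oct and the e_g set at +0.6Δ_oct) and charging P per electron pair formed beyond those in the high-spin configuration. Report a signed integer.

Co sits in group 9; removing 2 electrons leaves Co²⁺ with 9 − 2 = 7 d electrons.
In the high-spin limit (t2g^5 e_g^2) the orbital term is -0.8Δ_oct = -10928 cm⁻¹, with no excess pairing.
Low-spin: t2g^6 e_g^1, orbital CFSE = -1.8Δ_oct = -24588 cm⁻¹; plus 1 excess pair × P = +17890 cm⁻¹; total -6698 cm⁻¹.
Thus E(LS) − E(HS) = 4230 cm⁻¹.

4230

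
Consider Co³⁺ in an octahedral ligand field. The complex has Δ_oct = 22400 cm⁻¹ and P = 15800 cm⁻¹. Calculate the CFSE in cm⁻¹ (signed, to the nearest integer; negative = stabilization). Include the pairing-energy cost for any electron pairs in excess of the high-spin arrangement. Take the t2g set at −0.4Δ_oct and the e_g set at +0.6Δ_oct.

-22160

Co sits in group 9; removing 3 electrons leaves Co³⁺ with 9 − 3 = 6 d electrons.
Here Δ_oct > P (22400 > 15800), so the low-spin state is favoured.
That gives t2g^6 e_g^0.
Orbital CFSE = -2.4Δ_oct = -2.4 × 22400 = -53760 cm⁻¹.
Excess pairs vs high-spin: 3 − 1 = 2; pairing cost = +31600 cm⁻¹.
Net CFSE = -53760 + 31600 = -22160 cm⁻¹.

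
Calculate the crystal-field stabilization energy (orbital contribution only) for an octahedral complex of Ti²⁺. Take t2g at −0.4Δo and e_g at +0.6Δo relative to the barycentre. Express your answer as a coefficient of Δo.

-0.8 Δo

Ti²⁺: group 4, so d-count = 4 − 2 = 2.
For octahedral d² the high- and low-spin configurations coincide.
Configuration: t2g^2 e_g^0.
CFSE = 2(-0.4Δo) + 0(0.6Δo) = -0.8Δo + 0.0Δo = -0.8Δo.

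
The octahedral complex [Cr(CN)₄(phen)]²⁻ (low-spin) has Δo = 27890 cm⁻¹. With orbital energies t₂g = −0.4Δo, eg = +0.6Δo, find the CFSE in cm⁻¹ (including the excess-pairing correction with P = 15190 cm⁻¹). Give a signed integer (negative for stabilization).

-29434

Ligand charges: 4×(-1) from CN⁻ and 1×(+0) from phen sum to -4; with overall charge -2, Cr is +2.
Cr sits in group 6; removing 2 electrons leaves Cr²⁺ with 6 − 2 = 4 d electrons.
Electron filling gives t₂g⁴ eg⁰.
The orbital stabilization is -1.6Δo = -1.6 × 27890 = -44624 cm⁻¹.
Relative to high-spin t₂g³ eg¹ (0 paired), the low-spin configuration has 1 additional pair, contributing +1 × 15190 = +15190 cm⁻¹.
Net CFSE = -44624 + 15190 = -29434 cm⁻¹.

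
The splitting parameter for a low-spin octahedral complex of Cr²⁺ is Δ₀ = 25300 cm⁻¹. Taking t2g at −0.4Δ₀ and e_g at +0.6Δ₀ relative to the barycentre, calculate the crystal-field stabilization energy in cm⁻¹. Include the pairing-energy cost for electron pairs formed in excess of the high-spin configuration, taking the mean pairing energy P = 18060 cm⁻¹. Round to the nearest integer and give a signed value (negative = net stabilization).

-22420

Group 6 minus oxidation state +2 gives a d⁴ configuration for Cr²⁺.
The d⁴ electrons fill as t2g^4 e_g^0.
Orbital CFSE = 4(-0.4) + 0(0.6) = -1.6Δ₀ = -1.6 × 25300 = -40480 cm⁻¹.
Relative to high-spin t2g^3 e_g^1 (0 paired), the low-spin configuration has 1 additional pair, contributing +1 × 18060 = +18060 cm⁻¹.
Combining: -40480 + 18060 = -22420 cm⁻¹.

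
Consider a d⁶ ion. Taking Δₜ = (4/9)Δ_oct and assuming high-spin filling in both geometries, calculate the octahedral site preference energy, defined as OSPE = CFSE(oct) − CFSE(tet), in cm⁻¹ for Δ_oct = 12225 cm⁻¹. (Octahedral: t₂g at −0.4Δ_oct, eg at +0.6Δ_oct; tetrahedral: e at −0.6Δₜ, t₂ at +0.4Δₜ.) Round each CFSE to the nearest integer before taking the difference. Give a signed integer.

Octahedral (high-spin): t2g^4 e_g^2, CFSE = 4(−0.4) + 2(+0.6) = -0.4Δ_oct = -0.4 × 12225 = -4890 cm⁻¹.
Tetrahedral e^3 t2^3 gives -0.6Δₜ = -0.6 × (4/9) × 12225 = -3260 cm⁻¹.
OSPE = -4890 − (-3260) = -1630 cm⁻¹.

-1630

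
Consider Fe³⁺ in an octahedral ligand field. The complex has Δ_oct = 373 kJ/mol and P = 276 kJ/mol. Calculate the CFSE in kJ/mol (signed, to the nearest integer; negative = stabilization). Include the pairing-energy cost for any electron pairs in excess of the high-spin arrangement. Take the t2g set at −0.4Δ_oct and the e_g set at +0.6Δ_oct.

-194

Fe is in group 8, so Fe³⁺ is d⁵ (8 − 3 = 5).
Δ_oct > P, so pairing is preferred: the ground state is low-spin.
That gives t2g^5 e_g^0.
Orbital CFSE = -2.0Δ_oct = -2.0 × 373 = -746 kJ/mol.
Excess pairs vs high-spin: 2 − 0 = 2; pairing cost = +552 kJ/mol.
Net CFSE = -746 + 552 = -194 kJ/mol.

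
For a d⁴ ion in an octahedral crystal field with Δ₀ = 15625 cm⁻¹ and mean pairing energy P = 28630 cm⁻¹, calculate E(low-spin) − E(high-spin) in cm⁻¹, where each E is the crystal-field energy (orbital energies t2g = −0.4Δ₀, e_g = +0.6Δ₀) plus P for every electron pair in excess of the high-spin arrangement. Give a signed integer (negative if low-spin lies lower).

In the high-spin limit (t2g^3 e_g^1) the orbital term is -0.6Δ₀ = -9375 cm⁻¹, with no excess pairing.
For low-spin the configuration is t2g^4 e_g^0: orbital energy -1.6 × 15625 = -25000 cm⁻¹, and 1 additional pair relative to high-spin adds 28630 cm⁻¹, giving 3630 cm⁻¹.
Thus E(LS) − E(HS) = 13005 cm⁻¹.

13005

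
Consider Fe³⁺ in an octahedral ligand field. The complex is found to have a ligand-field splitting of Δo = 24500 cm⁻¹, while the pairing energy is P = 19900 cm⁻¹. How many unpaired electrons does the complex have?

1

Fe is in group 8, so Fe³⁺ is d⁵ (8 − 3 = 5).
Here Δo > P (24500 > 19900), so the low-spin state is favoured.
Configuration: t2g^5 e_g^0.
Unpaired electrons: 1.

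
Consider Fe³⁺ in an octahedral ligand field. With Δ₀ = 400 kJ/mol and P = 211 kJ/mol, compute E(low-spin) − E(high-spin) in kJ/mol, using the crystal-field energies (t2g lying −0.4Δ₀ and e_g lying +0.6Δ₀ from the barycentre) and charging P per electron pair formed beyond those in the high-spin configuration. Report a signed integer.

-378

Fe³⁺: group 8, so d-count = 8 − 3 = 5.
High-spin d⁵ fills as t2g^3 e_g^2 with CFSE 3(−0.4) + 2(+0.6) = 0.0Δ₀ = 0 kJ/mol.
Low-spin: t2g^5 e_g^0, orbital CFSE = -2.0Δ₀ = -800 kJ/mol; plus 2 excess pairs × P = +422 kJ/mol; total -378 kJ/mol.
The difference is -378 − (0) = -378 kJ/mol, so low-spin lies lower.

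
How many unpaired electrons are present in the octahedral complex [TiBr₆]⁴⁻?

2

Each Br⁻ contributes -1; 6 × (-1) = -6. With overall charge -4, Ti is in the +2 oxidation state.
Group 4 minus oxidation state +2 gives a d² configuration for Ti²⁺.
Configuration: t2g^2 e_g^0, giving 2 unpaired electrons.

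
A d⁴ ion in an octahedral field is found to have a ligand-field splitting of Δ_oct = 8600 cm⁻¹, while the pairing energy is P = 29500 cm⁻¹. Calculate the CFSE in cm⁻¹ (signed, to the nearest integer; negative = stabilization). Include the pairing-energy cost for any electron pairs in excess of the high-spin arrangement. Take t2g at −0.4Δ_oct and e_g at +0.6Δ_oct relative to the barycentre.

With Δ_oct < P the complex is high-spin.
Filling d⁴ accordingly: t2g^3 e_g^1.
Orbital CFSE = -0.6Δ_oct = -0.6 × 8600 = -5160 cm⁻¹.
High-spin has no excess pairs, so no pairing correction applies.

-5160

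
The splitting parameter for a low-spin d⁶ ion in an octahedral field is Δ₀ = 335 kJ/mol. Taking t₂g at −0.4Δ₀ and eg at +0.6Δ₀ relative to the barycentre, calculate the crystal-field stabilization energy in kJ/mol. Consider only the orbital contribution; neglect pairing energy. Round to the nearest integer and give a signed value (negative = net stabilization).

-804

The d⁶ electrons fill as t₂g⁶ eg⁰.
The orbital stabilization is -2.4Δ₀ = -2.4 × 335 = -804 kJ/mol.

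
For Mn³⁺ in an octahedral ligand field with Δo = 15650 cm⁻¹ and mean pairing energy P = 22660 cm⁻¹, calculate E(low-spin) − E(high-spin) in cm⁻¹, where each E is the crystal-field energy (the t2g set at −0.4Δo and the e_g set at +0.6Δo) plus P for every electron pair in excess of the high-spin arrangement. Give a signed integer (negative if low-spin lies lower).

Mn³⁺: group 7, so d-count = 7 − 3 = 4.
High-spin d⁴ fills as t2g^3 e_g^1 with CFSE 3(−0.4) + 1(+0.6) = -0.6Δo = -9390 cm⁻¹.
Low-spin: t2g^4 e_g^0, orbital CFSE = -1.6Δo = -25040 cm⁻¹; plus 1 excess pair × P = +22660 cm⁻¹; total -2380 cm⁻¹.
The difference is -2380 − (-9390) = 7010 cm⁻¹, so high-spin lies lower.

7010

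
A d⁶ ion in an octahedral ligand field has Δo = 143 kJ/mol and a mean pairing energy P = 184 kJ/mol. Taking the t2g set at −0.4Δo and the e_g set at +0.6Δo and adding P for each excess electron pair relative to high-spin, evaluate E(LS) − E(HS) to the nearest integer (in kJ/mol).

82

High-spin d⁶ fills as t2g^4 e_g^2 with CFSE 4(−0.4) + 2(+0.6) = -0.4Δo = -57 kJ/mol.
Low-spin: t2g^6 e_g^0, orbital CFSE = -2.4Δo = -343 kJ/mol; plus 2 excess pairs × P = +368 kJ/mol; total 25 kJ/mol.
Thus E(LS) − E(HS) = 82 kJ/mol.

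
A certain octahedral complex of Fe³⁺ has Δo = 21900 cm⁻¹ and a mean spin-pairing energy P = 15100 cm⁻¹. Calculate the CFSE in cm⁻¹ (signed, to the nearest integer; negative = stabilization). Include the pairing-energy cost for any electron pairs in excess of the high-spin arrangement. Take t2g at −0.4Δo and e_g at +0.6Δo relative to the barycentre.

-13600

Group 8 minus oxidation state +3 gives a d⁵ configuration for Fe³⁺.
With Δo > P the complex is low-spin.
Filling d⁵ accordingly: t2g^5 e_g^0.
Orbital CFSE = -2.0Δo = -2.0 × 21900 = -43800 cm⁻¹.
Excess pairs vs high-spin: 2 − 0 = 2; pairing cost = +30200 cm⁻¹.
Net CFSE = -43800 + 30200 = -13600 cm⁻¹.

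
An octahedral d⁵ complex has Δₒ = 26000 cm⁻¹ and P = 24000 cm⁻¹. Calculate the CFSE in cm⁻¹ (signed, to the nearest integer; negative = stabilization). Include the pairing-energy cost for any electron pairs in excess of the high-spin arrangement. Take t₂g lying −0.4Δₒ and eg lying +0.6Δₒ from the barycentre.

-4000

With Δₒ > P the complex is low-spin.
Configuration: t₂g⁵ eg⁰.
Orbital CFSE = -2.0Δₒ = -2.0 × 26000 = -52000 cm⁻¹.
Excess pairs vs high-spin: 2 − 0 = 2; pairing cost = +48000 cm⁻¹.
Net CFSE = -52000 + 48000 = -4000 cm⁻¹.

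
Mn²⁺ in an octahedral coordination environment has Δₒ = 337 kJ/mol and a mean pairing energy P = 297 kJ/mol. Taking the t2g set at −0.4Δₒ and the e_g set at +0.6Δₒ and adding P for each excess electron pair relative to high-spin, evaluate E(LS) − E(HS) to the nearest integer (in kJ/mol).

-80

Mn is in group 7, so Mn²⁺ is d⁵ (7 − 2 = 5).
High-spin: t2g^3 e_g^2, CFSE = 0.0Δₒ = 0 kJ/mol.
Low-spin: t2g^5 e_g^0, orbital CFSE = -2.0Δₒ = -674 kJ/mol; plus 2 excess pairs × P = +594 kJ/mol; total -80 kJ/mol.
The difference is -80 − (0) = -80 kJ/mol, so low-spin lies lower.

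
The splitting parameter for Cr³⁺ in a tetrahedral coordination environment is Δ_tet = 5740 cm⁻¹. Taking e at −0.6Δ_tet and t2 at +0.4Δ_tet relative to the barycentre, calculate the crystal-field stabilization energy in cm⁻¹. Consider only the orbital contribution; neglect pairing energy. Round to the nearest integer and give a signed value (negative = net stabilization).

Cr sits in group 6; removing 3 electrons leaves Cr³⁺ with 6 − 3 = 3 d electrons.
Tetrahedral splitting is small, so the complex is high-spin.
The d³ electrons fill as e^2 t2^1.
CFSE(orbital) = 2×(-0.6Δ_tet) + 1×(0.4Δ_tet) = -0.8Δ_tet; with Δ_tet = 5740 cm⁻¹ that is -4592 cm⁻¹.

-4592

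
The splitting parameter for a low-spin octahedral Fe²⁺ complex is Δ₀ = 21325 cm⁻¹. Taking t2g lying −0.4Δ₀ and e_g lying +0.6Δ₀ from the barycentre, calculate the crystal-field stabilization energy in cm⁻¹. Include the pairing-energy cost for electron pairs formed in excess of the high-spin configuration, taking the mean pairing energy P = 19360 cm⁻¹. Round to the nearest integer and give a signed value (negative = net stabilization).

-12460

Fe sits in group 8; removing 2 electrons leaves Fe²⁺ with 8 − 2 = 6 d electrons.
The d⁶ electrons fill as t2g^6 e_g^0.
The orbital stabilization is -2.4Δ₀ = -2.4 × 21325 = -51180 cm⁻¹.
Pairing penalty: 3 pairs vs 1 in the high-spin reference → 2 extra × P = 38720 cm⁻¹.
Overall CFSE = -51180 + 38720 = -12460 cm⁻¹.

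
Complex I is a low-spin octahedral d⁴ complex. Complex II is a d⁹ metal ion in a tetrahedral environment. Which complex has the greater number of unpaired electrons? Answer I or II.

I

I: t2g^4 e_g^0 → 2 unpaired.
II: With tetrahedral geometry the complex is necessarily high-spin; e⁴ t₂⁵ → 1 unpaired.
So I has more unpaired electrons.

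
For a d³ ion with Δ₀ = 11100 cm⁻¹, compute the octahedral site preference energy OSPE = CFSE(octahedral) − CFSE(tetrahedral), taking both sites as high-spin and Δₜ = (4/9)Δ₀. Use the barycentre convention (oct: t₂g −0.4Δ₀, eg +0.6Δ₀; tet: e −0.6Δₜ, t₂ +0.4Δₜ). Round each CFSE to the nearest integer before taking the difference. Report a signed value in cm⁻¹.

-9373

In an octahedral site d³ (HS) is t₂g³ eg⁰, giving CFSE(oct) = -1.2Δ₀ = -13320 cm⁻¹.
Tetrahedral e² t₂¹ gives -0.8Δₜ = -0.8 × (4/9) × 11100 = -3947 cm⁻¹.
OSPE = -13320 − (-3947) = -9373 cm⁻¹.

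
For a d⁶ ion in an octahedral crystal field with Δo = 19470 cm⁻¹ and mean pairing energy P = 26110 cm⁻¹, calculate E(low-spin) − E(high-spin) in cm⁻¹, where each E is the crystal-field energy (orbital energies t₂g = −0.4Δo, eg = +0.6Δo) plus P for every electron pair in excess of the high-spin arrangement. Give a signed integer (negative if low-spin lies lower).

13280

In the high-spin limit (t₂g⁴ eg²) the orbital term is -0.4Δo = -7788 cm⁻¹, with no excess pairing.
For low-spin the configuration is t₂g⁶ eg⁰: orbital energy -2.4 × 19470 = -46728 cm⁻¹, and 2 additional pairs relative to high-spin add 52220 cm⁻¹, giving 5492 cm⁻¹.
The difference is 5492 − (-7788) = 13280 cm⁻¹, so high-spin lies lower.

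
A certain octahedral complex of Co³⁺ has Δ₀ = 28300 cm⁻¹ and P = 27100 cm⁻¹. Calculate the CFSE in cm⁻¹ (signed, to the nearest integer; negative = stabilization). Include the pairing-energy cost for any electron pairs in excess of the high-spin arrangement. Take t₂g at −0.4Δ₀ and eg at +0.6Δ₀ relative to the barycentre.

Co³⁺: group 9, so d-count = 9 − 3 = 6.
Here Δ₀ > P (28300 > 27100), so the low-spin state is favoured.
Configuration: t₂g⁶ eg⁰.
Orbital CFSE = -2.4Δ₀ = -2.4 × 28300 = -67920 cm⁻¹.
Excess pairs vs high-spin: 3 − 1 = 2; pairing cost = +54200 cm⁻¹.
Net CFSE = -67920 + 54200 = -13720 cm⁻¹.

-13720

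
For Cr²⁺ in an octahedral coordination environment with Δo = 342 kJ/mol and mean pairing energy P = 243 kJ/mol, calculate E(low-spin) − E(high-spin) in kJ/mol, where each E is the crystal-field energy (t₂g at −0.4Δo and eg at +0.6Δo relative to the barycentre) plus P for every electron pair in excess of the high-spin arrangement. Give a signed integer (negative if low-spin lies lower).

-99

Group 6 minus oxidation state +2 gives a d⁴ configuration for Cr²⁺.
High-spin d⁴ fills as t₂g³ eg¹ with CFSE 3(−0.4) + 1(+0.6) = -0.6Δo = -205 kJ/mol.
For low-spin the configuration is t₂g⁴ eg⁰: orbital energy -1.6 × 342 = -547 kJ/mol, and 1 additional pair relative to high-spin adds 243 kJ/mol, giving -304 kJ/mol.
The difference is -304 − (-205) = -99 kJ/mol, so low-spin lies lower.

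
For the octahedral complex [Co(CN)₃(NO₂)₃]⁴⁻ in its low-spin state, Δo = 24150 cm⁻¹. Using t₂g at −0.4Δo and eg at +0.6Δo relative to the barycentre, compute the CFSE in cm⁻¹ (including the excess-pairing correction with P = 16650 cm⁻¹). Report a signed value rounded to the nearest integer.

Ligand charges: 3×(-1) from CN⁻ and 3×(-1) from NO₂⁻ sum to -6; with overall charge -4, Co is +2.
Co²⁺: group 9, so d-count = 9 − 2 = 7.
Configuration: t₂g⁶ eg¹.
The orbital stabilization is -1.8Δo = -1.8 × 24150 = -43470 cm⁻¹.
Pairing penalty: 3 pairs vs 2 in the high-spin reference → 1 extra × P = 16650 cm⁻¹.
Overall CFSE = -43470 + 16650 = -26820 cm⁻¹.

-26820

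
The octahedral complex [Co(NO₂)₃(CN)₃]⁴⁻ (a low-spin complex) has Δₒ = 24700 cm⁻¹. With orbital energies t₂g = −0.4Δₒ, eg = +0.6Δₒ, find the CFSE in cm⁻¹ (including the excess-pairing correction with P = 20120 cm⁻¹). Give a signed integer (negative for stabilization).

Ligand charges: 3×(-1) from NO₂⁻ and 3×(-1) from CN⁻ sum to -6; with overall charge -4, Co is +2.
Co sits in group 9; removing 2 electrons leaves Co²⁺ with 9 − 2 = 7 d electrons.
Electron filling gives t₂g⁶ eg¹.
CFSE(orbital) = 6×(-0.4Δₒ) + 1×(0.6Δₒ) = -1.8Δₒ; with Δₒ = 24700 cm⁻¹ that is -44460 cm⁻¹.
High-spin d⁷ would be t₂g⁵ eg² with 2 pairs; low-spin has 3, so 1 excess pair costs +1P = +20120 cm⁻¹.
Overall CFSE = -44460 + 20120 = -24340 cm⁻¹.

-24340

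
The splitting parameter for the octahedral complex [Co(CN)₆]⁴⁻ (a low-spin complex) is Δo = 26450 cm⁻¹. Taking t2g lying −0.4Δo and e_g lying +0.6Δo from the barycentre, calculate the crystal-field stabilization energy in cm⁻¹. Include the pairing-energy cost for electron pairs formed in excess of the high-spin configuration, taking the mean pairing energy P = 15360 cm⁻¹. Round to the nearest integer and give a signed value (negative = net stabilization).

Each CN⁻ contributes -1; 6 × (-1) = -6. With overall charge -4, Co is in the +2 oxidation state.
Co sits in group 9; removing 2 electrons leaves Co²⁺ with 9 − 2 = 7 d electrons.
Configuration: t2g^6 e_g^1.
Orbital CFSE = 6(-0.4) + 1(0.6) = -1.8Δo = -1.8 × 26450 = -47610 cm⁻¹.
Pairing penalty: 3 pairs vs 2 in the high-spin reference → 1 extra × P = 15360 cm⁻¹.
Net CFSE = -47610 + 15360 = -32250 cm⁻¹.

-32250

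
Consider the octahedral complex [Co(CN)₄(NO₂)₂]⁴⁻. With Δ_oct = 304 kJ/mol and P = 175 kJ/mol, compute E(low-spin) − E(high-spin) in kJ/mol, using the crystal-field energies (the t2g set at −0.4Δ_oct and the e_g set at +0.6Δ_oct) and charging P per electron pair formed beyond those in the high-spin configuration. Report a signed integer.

-129

Ligand charges: 4×(-1) from CN⁻ and 2×(-1) from NO₂⁻ sum to -6; with overall charge -4, Co is +2.
Group 9 minus oxidation state +2 gives a d⁷ configuration for Co²⁺.
High-spin d⁷ fills as t2g^5 e_g^2 with CFSE 5(−0.4) + 2(+0.6) = -0.8Δ_oct = -243 kJ/mol.
For low-spin the configuration is t2g^6 e_g^1: orbital energy -1.8 × 304 = -547 kJ/mol, and 1 additional pair relative to high-spin adds 175 kJ/mol, giving -372 kJ/mol.
The difference is -372 − (-243) = -129 kJ/mol, so low-spin lies lower.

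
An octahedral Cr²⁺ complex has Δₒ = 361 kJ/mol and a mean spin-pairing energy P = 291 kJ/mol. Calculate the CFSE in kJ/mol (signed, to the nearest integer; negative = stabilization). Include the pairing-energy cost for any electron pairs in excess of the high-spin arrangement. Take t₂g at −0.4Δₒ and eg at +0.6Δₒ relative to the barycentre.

Group 6 minus oxidation state +2 gives a d⁴ configuration for Cr²⁺.
Δₒ > P, so pairing is preferred: the ground state is low-spin.
Filling d⁴ accordingly: t₂g⁴ eg⁰.
Orbital CFSE = -1.6Δₒ = -1.6 × 361 = -578 kJ/mol.
Excess pairs vs high-spin: 1 − 0 = 1; pairing cost = +291 kJ/mol.
Net CFSE = -578 + 291 = -287 kJ/mol.

-287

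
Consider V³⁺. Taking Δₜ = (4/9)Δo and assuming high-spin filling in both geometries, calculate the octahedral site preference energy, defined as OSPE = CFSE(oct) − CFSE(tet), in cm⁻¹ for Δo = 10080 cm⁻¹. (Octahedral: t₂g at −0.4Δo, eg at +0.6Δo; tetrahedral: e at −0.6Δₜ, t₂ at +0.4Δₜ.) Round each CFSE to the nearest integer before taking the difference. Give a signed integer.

-2688

V sits in group 5; removing 3 electrons leaves V³⁺ with 5 − 3 = 2 d electrons.
Octahedral (high-spin): t₂g² eg⁰, CFSE = 2(−0.4) + 0(+0.6) = -0.8Δo = -0.8 × 10080 = -8064 cm⁻¹.
In a tetrahedral site the filling is e² t₂⁰: CFSE(tet) = -1.2Δₜ = -1.2 × (4/9)(10080) = -5376 cm⁻¹.
Subtracting, OSPE = -8064 − (-5376) = -2688 cm⁻¹.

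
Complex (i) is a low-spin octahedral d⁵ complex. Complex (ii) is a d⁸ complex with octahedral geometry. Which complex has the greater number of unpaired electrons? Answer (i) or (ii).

(i): t2g^5 e_g^0 → 1 unpaired.
(ii): t₂g⁶ eg² → 2 unpaired.
So (ii) has more unpaired electrons.

(ii)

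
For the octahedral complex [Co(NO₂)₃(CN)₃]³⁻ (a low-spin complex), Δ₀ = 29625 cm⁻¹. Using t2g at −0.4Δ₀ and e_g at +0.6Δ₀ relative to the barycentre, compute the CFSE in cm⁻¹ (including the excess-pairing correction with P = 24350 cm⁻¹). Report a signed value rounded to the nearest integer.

Ligand charges: 3×(-1) from NO₂⁻ and 3×(-1) from CN⁻ sum to -6; with overall charge -3, Co is +3.
Co is in group 9, so Co³⁺ is d⁶ (9 − 3 = 6).
Configuration: t2g^6 e_g^0.
CFSE(orbital) = 6×(-0.4Δ₀) + 0×(0.6Δ₀) = -2.4Δ₀; with Δ₀ = 29625 cm⁻¹ that is -71100 cm⁻¹.
High-spin d⁶ would be t2g^4 e_g^2 with 1 pair; low-spin has 3, so 2 excess pairs cost +2P = +48700 cm⁻¹.
Overall CFSE = -71100 + 48700 = -22400 cm⁻¹.

-22400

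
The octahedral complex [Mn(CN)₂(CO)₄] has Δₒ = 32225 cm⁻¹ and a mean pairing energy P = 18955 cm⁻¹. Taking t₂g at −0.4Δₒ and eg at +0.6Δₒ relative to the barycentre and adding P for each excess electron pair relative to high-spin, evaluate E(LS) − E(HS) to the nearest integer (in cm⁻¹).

-26540

Ligand charges: 2×(-1) from CN⁻ and 4×(+0) from CO sum to -2; with overall charge +0, Mn is +2.
Group 7 minus oxidation state +2 gives a d⁵ configuration for Mn²⁺.
High-spin: t₂g³ eg², CFSE = 0.0Δₒ = 0 cm⁻¹.
Low-spin t₂g⁵ eg⁰ gives -2.0Δₒ = -64450 cm⁻¹, but forming 2 extra pairs costs 2P = 37910 cm⁻¹, so E(LS) = -64450 + 37910 = -26540 cm⁻¹.
Thus E(LS) − E(HS) = -26540 cm⁻¹.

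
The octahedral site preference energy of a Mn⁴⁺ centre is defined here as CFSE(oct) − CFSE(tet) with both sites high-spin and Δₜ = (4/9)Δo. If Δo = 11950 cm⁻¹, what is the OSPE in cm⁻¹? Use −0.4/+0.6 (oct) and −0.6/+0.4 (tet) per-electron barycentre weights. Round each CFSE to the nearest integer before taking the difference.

Mn⁴⁺: group 7, so d-count = 7 − 4 = 3.
Octahedral high-spin t2g^3 e_g^0: CFSE = -1.2 × 11950 = -14340 cm⁻¹.
Tetrahedral e^2 t2^1 gives -0.8Δₜ = -0.8 × (4/9) × 11950 = -4249 cm⁻¹.
OSPE = CFSE(oct) − CFSE(tet) = -14340 − (-4249) = -10091 cm⁻¹.

-10091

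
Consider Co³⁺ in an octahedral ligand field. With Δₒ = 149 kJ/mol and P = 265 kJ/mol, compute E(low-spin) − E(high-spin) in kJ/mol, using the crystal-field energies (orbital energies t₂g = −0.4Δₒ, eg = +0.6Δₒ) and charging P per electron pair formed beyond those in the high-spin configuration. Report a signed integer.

Co sits in group 9; removing 3 electrons leaves Co³⁺ with 9 − 3 = 6 d electrons.
In the high-spin limit (t₂g⁴ eg²) the orbital term is -0.4Δₒ = -60 kJ/mol, with no excess pairing.
Low-spin t₂g⁶ eg⁰ gives -2.4Δₒ = -358 kJ/mol, but forming 2 extra pairs costs 2P = 530 kJ/mol, so E(LS) = -358 + 530 = 172 kJ/mol.
E(LS) − E(HS) = 172 − (-60) = 232 kJ/mol.

232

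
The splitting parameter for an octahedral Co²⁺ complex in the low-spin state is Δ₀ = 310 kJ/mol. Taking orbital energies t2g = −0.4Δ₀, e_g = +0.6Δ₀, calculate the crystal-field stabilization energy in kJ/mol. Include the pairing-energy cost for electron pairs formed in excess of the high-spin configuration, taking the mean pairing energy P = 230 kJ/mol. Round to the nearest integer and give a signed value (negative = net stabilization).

-328

Co sits in group 9; removing 2 electrons leaves Co²⁺ with 9 − 2 = 7 d electrons.
The d⁷ electrons fill as t2g^6 e_g^1.
Orbital CFSE = 6(-0.4) + 1(0.6) = -1.8Δ₀ = -1.8 × 310 = -558 kJ/mol.
High-spin d⁷ would be t2g^5 e_g^2 with 2 pairs; low-spin has 3, so 1 excess pair costs +1P = +230 kJ/mol.
Overall CFSE = -558 + 230 = -328 kJ/mol.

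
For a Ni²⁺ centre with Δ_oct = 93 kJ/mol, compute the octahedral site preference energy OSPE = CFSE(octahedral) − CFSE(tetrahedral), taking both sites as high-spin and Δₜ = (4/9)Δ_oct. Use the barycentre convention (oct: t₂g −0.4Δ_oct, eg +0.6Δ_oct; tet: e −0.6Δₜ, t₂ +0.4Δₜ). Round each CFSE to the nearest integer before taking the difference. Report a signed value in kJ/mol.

-79

Ni sits in group 10; removing 2 electrons leaves Ni²⁺ with 10 − 2 = 8 d electrons.
Octahedral high-spin t₂g⁶ eg²: CFSE = -1.2 × 93 = -112 kJ/mol.
Tetrahedral e⁴ t₂⁴ gives -0.8Δₜ = -0.8 × (4/9) × 93 = -33 kJ/mol.
Subtracting, OSPE = -112 − (-33) = -79 kJ/mol.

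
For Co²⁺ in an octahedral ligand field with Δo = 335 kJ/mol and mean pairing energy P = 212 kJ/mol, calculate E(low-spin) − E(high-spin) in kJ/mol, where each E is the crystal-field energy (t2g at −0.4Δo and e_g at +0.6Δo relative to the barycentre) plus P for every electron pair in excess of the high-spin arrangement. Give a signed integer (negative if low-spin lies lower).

-123

Co²⁺: group 9, so d-count = 9 − 2 = 7.
High-spin d⁷ fills as t2g^5 e_g^2 with CFSE 5(−0.4) + 2(+0.6) = -0.8Δo = -268 kJ/mol.
Low-spin t2g^6 e_g^1 gives -1.8Δo = -603 kJ/mol, but forming 1 extra pair costs 1P = 212 kJ/mol, so E(LS) = -603 + 212 = -391 kJ/mol.
The difference is -391 − (-268) = -123 kJ/mol, so low-spin lies lower.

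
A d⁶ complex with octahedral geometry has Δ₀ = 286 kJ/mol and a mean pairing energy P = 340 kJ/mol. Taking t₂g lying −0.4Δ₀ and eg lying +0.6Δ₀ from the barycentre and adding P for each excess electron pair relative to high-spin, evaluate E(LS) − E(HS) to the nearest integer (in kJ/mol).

108

High-spin: t₂g⁴ eg², CFSE = -0.4Δ₀ = -114 kJ/mol.
Low-spin: t₂g⁶ eg⁰, orbital CFSE = -2.4Δ₀ = -686 kJ/mol; plus 2 excess pairs × P = +680 kJ/mol; total -6 kJ/mol.
E(LS) − E(HS) = -6 − (-114) = 108 kJ/mol.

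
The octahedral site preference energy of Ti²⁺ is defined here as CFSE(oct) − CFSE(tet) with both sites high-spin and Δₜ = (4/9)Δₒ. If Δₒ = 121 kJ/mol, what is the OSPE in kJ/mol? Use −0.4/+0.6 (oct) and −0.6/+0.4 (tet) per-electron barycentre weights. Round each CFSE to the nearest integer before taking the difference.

Group 4 minus oxidation state +2 gives a d² configuration for Ti²⁺.
Octahedral (high-spin): t₂g² eg⁰, CFSE = 2(−0.4) + 0(+0.6) = -0.8Δₒ = -0.8 × 121 = -97 kJ/mol.
Tetrahedral: e² t₂⁰, CFSE = 2(−0.6) + 0(+0.4) = -1.2Δₜ = -1.2 × (4/9) × 121 = -65 kJ/mol.
OSPE = -97 − (-65) = -32 kJ/mol.

-32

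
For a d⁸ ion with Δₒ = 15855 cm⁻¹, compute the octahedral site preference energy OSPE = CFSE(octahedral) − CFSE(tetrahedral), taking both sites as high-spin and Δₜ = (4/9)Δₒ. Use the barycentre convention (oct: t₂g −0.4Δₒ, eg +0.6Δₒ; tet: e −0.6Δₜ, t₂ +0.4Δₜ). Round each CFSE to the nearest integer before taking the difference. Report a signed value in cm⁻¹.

In an octahedral site d⁸ (HS) is t2g^6 e_g^2, giving CFSE(oct) = -1.2Δₒ = -19026 cm⁻¹.
In a tetrahedral site the filling is e^4 t2^4: CFSE(tet) = -0.8Δₜ = -0.8 × (4/9)(15855) = -5637 cm⁻¹.
OSPE = CFSE(oct) − CFSE(tet) = -19026 − (-5637) = -13389 cm⁻¹.

-13389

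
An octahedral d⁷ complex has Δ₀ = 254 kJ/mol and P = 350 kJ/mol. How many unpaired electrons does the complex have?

Since Δ₀ = 254 kJ/mol < P = 350 kJ/mol, the complex adopts the high-spin configuration.
Configuration: t2g^5 e_g^2.
Unpaired electrons: 3.

3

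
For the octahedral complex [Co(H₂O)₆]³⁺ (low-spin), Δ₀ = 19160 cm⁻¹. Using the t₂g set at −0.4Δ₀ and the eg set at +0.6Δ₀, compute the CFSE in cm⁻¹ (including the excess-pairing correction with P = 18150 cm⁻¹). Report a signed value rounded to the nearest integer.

-9684

H₂O is neutral, so the +3 overall charge sits on Co: oxidation state +3.
Co sits in group 9; removing 3 electrons leaves Co³⁺ with 9 − 3 = 6 d electrons.
Electron filling gives t₂g⁶ eg⁰.
Orbital CFSE = 6(-0.4) + 0(0.6) = -2.4Δ₀ = -2.4 × 19160 = -45984 cm⁻¹.
High-spin d⁶ would be t₂g⁴ eg² with 1 pair; low-spin has 3, so 2 excess pairs cost +2P = +36300 cm⁻¹.
Overall CFSE = -45984 + 36300 = -9684 cm⁻¹.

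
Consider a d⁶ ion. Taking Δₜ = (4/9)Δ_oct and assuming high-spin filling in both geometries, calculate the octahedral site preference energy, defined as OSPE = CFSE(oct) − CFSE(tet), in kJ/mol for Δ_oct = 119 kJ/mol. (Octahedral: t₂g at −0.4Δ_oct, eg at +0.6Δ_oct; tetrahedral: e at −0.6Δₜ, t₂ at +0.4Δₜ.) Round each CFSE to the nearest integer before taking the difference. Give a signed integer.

-16

Octahedral high-spin t₂g⁴ eg²: CFSE = -0.4 × 119 = -48 kJ/mol.
In a tetrahedral site the filling is e³ t₂³: CFSE(tet) = -0.6Δₜ = -0.6 × (4/9)(119) = -32 kJ/mol.
OSPE = -48 − (-32) = -16 kJ/mol.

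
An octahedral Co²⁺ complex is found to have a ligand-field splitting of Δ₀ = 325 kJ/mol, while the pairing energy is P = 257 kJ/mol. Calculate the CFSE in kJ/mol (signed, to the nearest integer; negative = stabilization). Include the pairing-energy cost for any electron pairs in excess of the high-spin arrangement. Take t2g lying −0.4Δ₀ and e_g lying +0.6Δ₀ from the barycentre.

Co is in group 9, so Co²⁺ is d⁷ (9 − 2 = 7).
Δ₀ > P, so pairing is preferred: the ground state is low-spin.
Configuration: t2g^6 e_g^1.
Orbital CFSE = -1.8Δ₀ = -1.8 × 325 = -585 kJ/mol.
Excess pairs vs high-spin: 3 − 2 = 1; pairing cost = +257 kJ/mol.
Net CFSE = -585 + 257 = -328 kJ/mol.

-328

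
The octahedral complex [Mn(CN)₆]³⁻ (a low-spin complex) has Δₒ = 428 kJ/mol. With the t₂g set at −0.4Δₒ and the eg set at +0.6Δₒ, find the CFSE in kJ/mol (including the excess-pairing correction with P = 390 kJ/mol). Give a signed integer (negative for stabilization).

-295

Each CN⁻ contributes -1; 6 × (-1) = -6. With overall charge -3, Mn is in the +3 oxidation state.
Mn sits in group 7; removing 3 electrons leaves Mn³⁺ with 7 − 3 = 4 d electrons.
Configuration: t₂g⁴ eg⁰.
Orbital CFSE = 4(-0.4) + 0(0.6) = -1.6Δₒ = -1.6 × 428 = -685 kJ/mol.
High-spin d⁴ would be t₂g³ eg¹ with 0 pairs; low-spin has 1, so 1 excess pair costs +1P = +390 kJ/mol.
Net CFSE = -685 + 390 = -295 kJ/mol.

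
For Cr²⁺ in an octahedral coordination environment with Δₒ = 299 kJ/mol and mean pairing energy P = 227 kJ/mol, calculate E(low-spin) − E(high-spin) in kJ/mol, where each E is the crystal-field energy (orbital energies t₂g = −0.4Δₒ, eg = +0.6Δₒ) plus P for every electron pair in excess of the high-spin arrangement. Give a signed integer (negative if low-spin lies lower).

-72

Cr is in group 6, so Cr²⁺ is d⁴ (6 − 2 = 4).
High-spin d⁴ fills as t₂g³ eg¹ with CFSE 3(−0.4) + 1(+0.6) = -0.6Δₒ = -179 kJ/mol.
For low-spin the configuration is t₂g⁴ eg⁰: orbital energy -1.6 × 299 = -478 kJ/mol, and 1 additional pair relative to high-spin adds 227 kJ/mol, giving -251 kJ/mol.
The difference is -251 − (-179) = -72 kJ/mol, so low-spin lies lower.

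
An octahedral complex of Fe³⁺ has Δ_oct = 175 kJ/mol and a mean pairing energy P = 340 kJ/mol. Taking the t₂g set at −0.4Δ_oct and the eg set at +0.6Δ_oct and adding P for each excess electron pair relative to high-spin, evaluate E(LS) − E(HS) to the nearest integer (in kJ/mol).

330

Fe is in group 8, so Fe³⁺ is d⁵ (8 − 3 = 5).
High-spin d⁵ fills as t₂g³ eg² with CFSE 3(−0.4) + 2(+0.6) = 0.0Δ_oct = 0 kJ/mol.
Low-spin: t₂g⁵ eg⁰, orbital CFSE = -2.0Δ_oct = -350 kJ/mol; plus 2 excess pairs × P = +680 kJ/mol; total 330 kJ/mol.
The difference is 330 − (0) = 330 kJ/mol, so high-spin lies lower.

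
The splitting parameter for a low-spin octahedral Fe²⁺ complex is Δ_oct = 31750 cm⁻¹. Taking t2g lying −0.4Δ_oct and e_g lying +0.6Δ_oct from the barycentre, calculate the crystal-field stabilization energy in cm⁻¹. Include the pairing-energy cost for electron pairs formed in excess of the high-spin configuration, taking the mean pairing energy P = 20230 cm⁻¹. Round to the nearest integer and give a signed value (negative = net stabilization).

-35740

Fe is in group 8, so Fe²⁺ is d⁶ (8 − 2 = 6).
Configuration: t2g^6 e_g^0.
CFSE(orbital) = 6×(-0.4Δ_oct) + 0×(0.6Δ_oct) = -2.4Δ_oct; with Δ_oct = 31750 cm⁻¹ that is -76200 cm⁻¹.
Pairing penalty: 3 pairs vs 1 in the high-spin reference → 2 extra × P = 40460 cm⁻¹.
Combining: -76200 + 40460 = -35740 cm⁻¹.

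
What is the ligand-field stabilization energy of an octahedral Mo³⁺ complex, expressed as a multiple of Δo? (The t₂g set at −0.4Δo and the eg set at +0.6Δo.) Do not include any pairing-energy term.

-1.2 Δo

Group 6 minus oxidation state +3 gives a d³ configuration for Mo³⁺.
For octahedral d³ the high- and low-spin configurations coincide.
Configuration: t₂g³ eg⁰.
CFSE = 3(-0.4Δo) + 0(0.6Δo) = -1.2Δo + 0.0Δo = -1.2Δo.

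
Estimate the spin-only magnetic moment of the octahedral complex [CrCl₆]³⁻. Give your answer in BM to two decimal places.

3.87 BM

Each Cl⁻ contributes -1; 6 × (-1) = -6. With overall charge -3, Cr is in the +3 oxidation state.
Cr³⁺: group 6, so d-count = 6 − 3 = 3.
For octahedral d³ the high- and low-spin configurations coincide.
Configuration: t2g^3 e_g^0 → 3 unpaired electrons.
μ(spin-only) = √[3(3+2)] = √15 ≈ 3.87 BM.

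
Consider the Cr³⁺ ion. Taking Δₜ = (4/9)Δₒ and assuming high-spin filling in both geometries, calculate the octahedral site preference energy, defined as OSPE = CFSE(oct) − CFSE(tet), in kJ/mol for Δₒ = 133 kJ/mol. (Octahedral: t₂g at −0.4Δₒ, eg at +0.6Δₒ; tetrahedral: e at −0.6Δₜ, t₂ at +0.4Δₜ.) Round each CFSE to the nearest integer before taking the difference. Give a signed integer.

Cr is in group 6, so Cr³⁺ is d³ (6 − 3 = 3).
In an octahedral site d³ (HS) is t2g^3 e_g^0, giving CFSE(oct) = -1.2Δₒ = -160 kJ/mol.
Tetrahedral e^2 t2^1 gives -0.8Δₜ = -0.8 × (4/9) × 133 = -47 kJ/mol.
Subtracting, OSPE = -160 − (-47) = -113 kJ/mol.

-113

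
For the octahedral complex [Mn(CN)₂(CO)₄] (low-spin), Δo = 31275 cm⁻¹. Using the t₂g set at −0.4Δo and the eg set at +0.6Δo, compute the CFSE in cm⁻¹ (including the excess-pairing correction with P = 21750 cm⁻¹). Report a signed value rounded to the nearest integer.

Ligand charges: 2×(-1) from CN⁻ and 4×(+0) from CO sum to -2; with overall charge +0, Mn is +2.
Mn is in group 7, so Mn²⁺ is d⁵ (7 − 2 = 5).
The d⁵ electrons fill as t₂g⁵ eg⁰.
CFSE(orbital) = 5×(-0.4Δo) + 0×(0.6Δo) = -2.0Δo; with Δo = 31275 cm⁻¹ that is -62550 cm⁻¹.
Pairing penalty: 2 pairs vs 0 in the high-spin reference → 2 extra × P = 43500 cm⁻¹.
Overall CFSE = -62550 + 43500 = -19050 cm⁻¹.

-19050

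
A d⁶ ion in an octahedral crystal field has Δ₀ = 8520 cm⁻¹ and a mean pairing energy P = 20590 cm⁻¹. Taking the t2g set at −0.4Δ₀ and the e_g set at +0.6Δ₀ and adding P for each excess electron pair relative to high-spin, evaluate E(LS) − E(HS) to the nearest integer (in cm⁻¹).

High-spin: t2g^4 e_g^2, CFSE = -0.4Δ₀ = -3408 cm⁻¹.
For low-spin the configuration is t2g^6 e_g^0: orbital energy -2.4 × 8520 = -20448 cm⁻¹, and 2 additional pairs relative to high-spin add 41180 cm⁻¹, giving 20732 cm⁻¹.
Thus E(LS) − E(HS) = 24140 cm⁻¹.

24140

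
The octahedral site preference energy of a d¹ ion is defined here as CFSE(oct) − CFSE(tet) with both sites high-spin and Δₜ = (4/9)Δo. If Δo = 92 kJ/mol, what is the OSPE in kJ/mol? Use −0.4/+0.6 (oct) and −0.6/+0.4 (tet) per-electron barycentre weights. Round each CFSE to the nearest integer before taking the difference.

-12

Octahedral (high-spin): t₂g¹ eg⁰, CFSE = 1(−0.4) + 0(+0.6) = -0.4Δo = -0.4 × 92 = -37 kJ/mol.
Tetrahedral: e¹ t₂⁰, CFSE = 1(−0.6) + 0(+0.4) = -0.6Δₜ = -0.6 × (4/9) × 92 = -25 kJ/mol.
Subtracting, OSPE = -37 − (-25) = -12 kJ/mol.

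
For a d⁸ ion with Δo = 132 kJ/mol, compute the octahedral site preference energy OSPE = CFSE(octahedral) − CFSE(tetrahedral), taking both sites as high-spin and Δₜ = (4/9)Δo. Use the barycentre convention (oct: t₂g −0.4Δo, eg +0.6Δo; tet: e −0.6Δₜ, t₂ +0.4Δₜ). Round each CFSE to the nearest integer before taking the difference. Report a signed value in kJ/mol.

-111

Octahedral high-spin t₂g⁶ eg²: CFSE = -1.2 × 132 = -158 kJ/mol.
Tetrahedral e⁴ t₂⁴ gives -0.8Δₜ = -0.8 × (4/9) × 132 = -47 kJ/mol.
OSPE = CFSE(oct) − CFSE(tet) = -158 − (-47) = -111 kJ/mol.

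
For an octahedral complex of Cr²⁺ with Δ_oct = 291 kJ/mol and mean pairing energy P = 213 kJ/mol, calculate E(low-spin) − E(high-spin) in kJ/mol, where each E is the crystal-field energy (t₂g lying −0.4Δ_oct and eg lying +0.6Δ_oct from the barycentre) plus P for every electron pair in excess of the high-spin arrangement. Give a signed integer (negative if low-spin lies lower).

Cr is in group 6, so Cr²⁺ is d⁴ (6 − 2 = 4).
High-spin d⁴ fills as t₂g³ eg¹ with CFSE 3(−0.4) + 1(+0.6) = -0.6Δ_oct = -175 kJ/mol.
For low-spin the configuration is t₂g⁴ eg⁰: orbital energy -1.6 × 291 = -466 kJ/mol, and 1 additional pair relative to high-spin adds 213 kJ/mol, giving -253 kJ/mol.
E(LS) − E(HS) = -253 − (-175) = -78 kJ/mol.

-78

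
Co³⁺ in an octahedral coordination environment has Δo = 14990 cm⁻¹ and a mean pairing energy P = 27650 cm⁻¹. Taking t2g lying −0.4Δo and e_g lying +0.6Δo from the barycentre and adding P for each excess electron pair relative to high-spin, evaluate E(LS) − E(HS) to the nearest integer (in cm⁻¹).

Group 9 minus oxidation state +3 gives a d⁶ configuration for Co³⁺.
High-spin: t2g^4 e_g^2, CFSE = -0.4Δo = -5996 cm⁻¹.
Low-spin: t2g^6 e_g^0, orbital CFSE = -2.4Δo = -35976 cm⁻¹; plus 2 excess pairs × P = +55300 cm⁻¹; total 19324 cm⁻¹.
E(LS) − E(HS) = 19324 − (-5996) = 25320 cm⁻¹.

25320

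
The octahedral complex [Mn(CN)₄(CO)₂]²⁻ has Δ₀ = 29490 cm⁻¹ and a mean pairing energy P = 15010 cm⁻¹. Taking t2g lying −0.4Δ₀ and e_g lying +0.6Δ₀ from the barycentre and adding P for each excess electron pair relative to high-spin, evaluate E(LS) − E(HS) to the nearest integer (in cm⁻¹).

Ligand charges: 4×(-1) from CN⁻ and 2×(+0) from CO sum to -4; with overall charge -2, Mn is +2.
Mn²⁺: group 7, so d-count = 7 − 2 = 5.
In the high-spin limit (t2g^3 e_g^2) the orbital term is 0.0Δ₀ = 0 cm⁻¹, with no excess pairing.
Low-spin: t2g^5 e_g^0, orbital CFSE = -2.0Δ₀ = -58980 cm⁻¹; plus 2 excess pairs × P = +30020 cm⁻¹; total -28960 cm⁻¹.
The difference is -28960 − (0) = -28960 cm⁻¹, so low-spin lies lower.

-28960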